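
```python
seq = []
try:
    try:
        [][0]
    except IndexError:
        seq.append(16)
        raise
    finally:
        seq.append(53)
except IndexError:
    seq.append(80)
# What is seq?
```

Step-by-step execution trace:
1. Inner try: `[][0]` raises IndexError.
2. Inner `except IndexError` matches → `seq.append(16)` → seq = [16].
3. bare `raise` re-raises IndexError.
4. Inner `finally` runs during unwinding: `seq.append(53)` → seq = [16, 53].
5. Outer `except IndexError` matches → `seq.append(80)` → seq = [16, 53, 80].
Result: [16, 53, 80]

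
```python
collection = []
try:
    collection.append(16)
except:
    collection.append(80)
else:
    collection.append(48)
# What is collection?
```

Step-by-step execution trace:
1. try: `collection.append(16)` → collection = [16]. No exception raised.
2. `except` is skipped.
3. `else` runs (try completed without exception): `collection.append(48)` → collection = [16, 48].
Result: [16, 48]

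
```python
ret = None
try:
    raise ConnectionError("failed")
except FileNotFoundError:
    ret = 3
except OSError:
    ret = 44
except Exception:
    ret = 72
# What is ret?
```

Step-by-step execution trace:
1. `raise ConnectionError(...)` raises ConnectionError.
2. `except FileNotFoundError` does not match (ConnectionError is not a subclass of FileNotFoundError); skipped.
3. `except OSError` matches (ConnectionError is a subclass of OSError) → ret = 44.
4. `except Exception` is not reached.
Result: 44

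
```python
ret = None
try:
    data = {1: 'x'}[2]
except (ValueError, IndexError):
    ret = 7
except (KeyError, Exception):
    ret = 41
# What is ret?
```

Step-by-step execution trace:
1. `data = {1: 'x'}[2]` raises KeyError.
2. `except (ValueError, IndexError)` does not match KeyError; skipped.
3. `except (KeyError, Exception)` matches (KeyError is in the tuple) → ret = 41.
Result: 41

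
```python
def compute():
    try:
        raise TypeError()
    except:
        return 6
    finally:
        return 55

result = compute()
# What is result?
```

Step-by-step execution trace:
1. `compute()` enters try: `raise TypeError()` raises TypeError.
2. bare `except` matches → `return 6` sets pending return value 6.
3. Before returning, `finally: return 55` runs and overrides the pending return.
4. compute() returns 55 → result = 55.
Result: 55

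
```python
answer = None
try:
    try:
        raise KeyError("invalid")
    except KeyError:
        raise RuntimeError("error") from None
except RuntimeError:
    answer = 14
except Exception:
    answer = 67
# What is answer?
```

Step-by-step execution trace:
1. Inner try raises KeyError; inner `except KeyError` catches it.
2. `raise RuntimeError(...) from None` raises RuntimeError (from None suppresses __context__, but the active exception is still RuntimeError).
3. Outer `except RuntimeError` matches → answer = 14.
4. `except Exception` is not reached.
Result: 14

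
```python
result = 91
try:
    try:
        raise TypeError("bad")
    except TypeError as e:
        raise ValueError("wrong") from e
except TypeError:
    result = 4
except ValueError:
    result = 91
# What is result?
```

Step-by-step execution trace:
1. Inner try raises TypeError; inner `except TypeError as e` catches it.
2. `raise ValueError(...) from e` raises ValueError (TypeError is attached as __cause__, but only ValueError is active).
3. Outer `except TypeError` does not match ValueError; skipped.
4. Outer `except ValueError` matches → result = 91.
Result: 91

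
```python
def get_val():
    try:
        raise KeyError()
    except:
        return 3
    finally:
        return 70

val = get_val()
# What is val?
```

Step-by-step execution trace:
1. `get_val()` enters try: `raise KeyError()` raises KeyError.
2. bare `except` matches → `return 3` sets pending return value 3.
3. Before returning, `finally: return 70` runs and overrides the pending return.
4. get_val() returns 70 → val = 70.
Result: 70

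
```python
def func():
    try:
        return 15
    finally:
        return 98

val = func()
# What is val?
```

Step-by-step execution trace:
1. `func()` enters try: `return 15` sets pending return value 15.
2. Before returning, `finally: return 98` runs and overrides the pending return.
3. func() returns 98 → val = 98.
Result: 98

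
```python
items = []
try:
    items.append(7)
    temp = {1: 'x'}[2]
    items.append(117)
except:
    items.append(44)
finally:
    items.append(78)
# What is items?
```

Step-by-step execution trace:
1. try: `items.append(7)` → items = [7].
2. `temp = {1: 'x'}[2]` raises KeyError; `items.append(117)` is not reached.
3. bare `except` matches → `items.append(44)` → items = [7, 44].
4. finally always runs: `items.append(78)` → items = [7, 44, 78].
Result: [7, 44, 78]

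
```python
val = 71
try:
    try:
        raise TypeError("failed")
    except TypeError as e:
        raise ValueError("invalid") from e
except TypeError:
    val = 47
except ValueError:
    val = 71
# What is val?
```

Step-by-step execution trace:
1. Inner try raises TypeError; inner `except TypeError as e` catches it.
2. `raise ValueError(...) from e` raises ValueError (TypeError is attached as __cause__, but only ValueError is active).
3. Outer `except TypeError` does not match ValueError; skipped.
4. Outer `except ValueError` matches → val = 71.
Result: 71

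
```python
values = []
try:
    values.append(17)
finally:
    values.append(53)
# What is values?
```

Step-by-step execution trace:
1. try: `values.append(17)` → values = [17].
2. The try body completes without raising.
3. finally always runs: `values.append(53)` → values = [17, 53].
Result: [17, 53]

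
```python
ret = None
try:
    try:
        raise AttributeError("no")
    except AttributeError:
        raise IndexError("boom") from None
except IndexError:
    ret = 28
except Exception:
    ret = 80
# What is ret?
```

Step-by-step execution trace:
1. Inner try raises AttributeError; inner `except AttributeError` catches it.
2. `raise IndexError(...) from None` raises IndexError (from None suppresses __context__, but the active exception is still IndexError).
3. Outer `except IndexError` matches → ret = 28.
4. `except Exception` is not reached.
Result: 28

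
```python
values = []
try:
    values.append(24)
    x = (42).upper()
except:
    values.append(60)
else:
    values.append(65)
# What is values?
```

Step-by-step execution trace:
1. try: `values.append(24)` → values = [24].
2. `x = (42).upper()` raises AttributeError.
3. bare `except` matches → `values.append(60)` → values = [24, 60].
4. `else` is skipped (an exception was raised).
Result: [24, 60]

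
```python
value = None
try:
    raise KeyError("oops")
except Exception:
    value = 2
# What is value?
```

Step-by-step execution trace:
1. `raise KeyError(...)` raises KeyError.
2. `except Exception` matches (KeyError is a subclass of Exception) → value = 2.
Result: 2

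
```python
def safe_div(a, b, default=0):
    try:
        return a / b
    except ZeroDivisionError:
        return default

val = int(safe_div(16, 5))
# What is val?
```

Step-by-step execution trace:
1. `safe_div(16, 5)` enters try: `return 16 / 5` → returns 3.2. No exception raised.
2. `except ZeroDivisionError` is skipped.
3. `int(3.2)` → 3 → val = 3.
Result: 3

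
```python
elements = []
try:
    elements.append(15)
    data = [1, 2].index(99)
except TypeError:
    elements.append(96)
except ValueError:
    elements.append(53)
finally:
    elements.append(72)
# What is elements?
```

Step-by-step execution trace:
1. try: `elements.append(15)` → elements = [15].
2. `data = [1, 2].index(99)` raises ValueError.
3. `except TypeError` does not match ValueError; skipped.
4. `except ValueError` matches → `elements.append(53)` → elements = [15, 53].
5. finally always runs: `elements.append(72)` → elements = [15, 53, 72].
Result: [15, 53, 72]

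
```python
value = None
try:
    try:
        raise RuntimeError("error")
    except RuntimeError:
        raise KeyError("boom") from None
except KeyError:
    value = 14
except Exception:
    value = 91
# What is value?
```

Step-by-step execution trace:
1. Inner try raises RuntimeError; inner `except RuntimeError` catches it.
2. `raise KeyError(...) from None` raises KeyError (from None suppresses __context__, but the active exception is still KeyError).
3. Outer `except KeyError` matches → value = 14.
4. `except Exception` is not reached.
Result: 14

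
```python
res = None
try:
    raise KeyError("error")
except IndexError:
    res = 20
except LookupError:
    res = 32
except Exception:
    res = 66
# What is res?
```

Step-by-step execution trace:
1. `raise KeyError(...)` raises KeyError.
2. `except IndexError` does not match (KeyError is not a subclass of IndexError); skipped.
3. `except LookupError` matches (KeyError is a subclass of LookupError) → res = 32.
4. `except Exception` is not reached.
Result: 32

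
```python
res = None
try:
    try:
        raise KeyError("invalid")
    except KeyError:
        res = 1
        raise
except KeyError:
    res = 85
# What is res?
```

Step-by-step execution trace:
1. Inner try: `raise KeyError("invalid")` raises KeyError.
2. Inner `except KeyError` matches → res = 1.
3. bare `raise` re-raises the same KeyError.
4. Outer `except KeyError` matches → res = 85.
Result: 85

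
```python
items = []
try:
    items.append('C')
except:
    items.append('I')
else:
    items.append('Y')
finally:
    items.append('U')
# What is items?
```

Step-by-step execution trace:
1. try: `items.append('C')` → items = ['C']. No exception raised.
2. `except` is skipped.
3. `else` runs: `items.append('Y')` → items = ['C', 'Y'].
4. `finally` always runs: `items.append('U')` → items = ['C', 'Y', 'U'].
Result: ['C', 'Y', 'U']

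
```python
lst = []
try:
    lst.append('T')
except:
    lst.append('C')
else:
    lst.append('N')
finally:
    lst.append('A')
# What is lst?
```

Step-by-step execution trace:
1. try: `lst.append('T')` → lst = ['T']. No exception raised.
2. `except` is skipped.
3. `else` runs: `lst.append('N')` → lst = ['T', 'N'].
4. `finally` always runs: `lst.append('A')` → lst = ['T', 'N', 'A'].
Result: ['T', 'N', 'A']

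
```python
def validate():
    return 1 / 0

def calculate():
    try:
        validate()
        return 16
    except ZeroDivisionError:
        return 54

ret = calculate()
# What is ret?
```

Step-by-step execution trace:
1. `calculate()` calls `validate()`.
2. `validate()` evaluates `1 / 0`, which raises ZeroDivisionError; it propagates to the caller.
3. `return 16` is not reached.
4. `except ZeroDivisionError` in calculate matches → returns 54.
5. ret = 54.
Result: 54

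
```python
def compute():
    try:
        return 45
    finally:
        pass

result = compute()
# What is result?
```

Step-by-step execution trace:
1. `compute()` enters try: `return 45` sets pending return value 45.
2. Before returning, `finally: pass` runs (no effect).
3. compute() returns 45 → result = 45.
Result: 45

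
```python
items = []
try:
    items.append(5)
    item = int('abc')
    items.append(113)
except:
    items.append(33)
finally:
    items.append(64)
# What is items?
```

Step-by-step execution trace:
1. try: `items.append(5)` → items = [5].
2. `item = int('abc')` raises ValueError; `items.append(113)` is not reached.
3. bare `except` matches → `items.append(33)` → items = [5, 33].
4. finally always runs: `items.append(64)` → items = [5, 33, 64].
Result: [5, 33, 64]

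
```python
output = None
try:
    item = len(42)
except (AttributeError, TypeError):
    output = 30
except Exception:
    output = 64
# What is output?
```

Step-by-step execution trace:
1. `item = len(42)` raises TypeError.
2. `except (AttributeError, TypeError)` matches (TypeError is in the tuple) → output = 30.
3. `except Exception` is not reached.
Result: 30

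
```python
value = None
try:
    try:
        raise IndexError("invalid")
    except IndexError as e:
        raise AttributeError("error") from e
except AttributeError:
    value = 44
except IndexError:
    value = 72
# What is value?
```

Step-by-step execution trace:
1. Inner try raises IndexError; inner `except IndexError as e` catches it.
2. `raise AttributeError(...) from e` raises AttributeError (IndexError is attached as __cause__, but only AttributeError is active).
3. Outer `except AttributeError` matches → value = 44.
4. `except IndexError` is not reached.
Result: 44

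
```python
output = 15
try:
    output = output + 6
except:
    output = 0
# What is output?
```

Step-by-step execution trace:
1. output starts at 15.
2. try: `output = output + 6` → output = 21. No exception raised.
3. `except` is skipped.
Result: 21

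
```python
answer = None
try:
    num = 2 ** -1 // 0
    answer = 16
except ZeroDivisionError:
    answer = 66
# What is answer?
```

Step-by-step execution trace:
1. `num = 2 ** -1 // 0` raises ZeroDivisionError.
2. `answer = 16` is not reached.
3. `except ZeroDivisionError` matches → answer = 66.
Result: 66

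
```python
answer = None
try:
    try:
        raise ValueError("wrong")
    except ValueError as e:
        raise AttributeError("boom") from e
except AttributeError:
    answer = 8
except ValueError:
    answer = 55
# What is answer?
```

Step-by-step execution trace:
1. Inner try raises ValueError; inner `except ValueError as e` catches it.
2. `raise AttributeError(...) from e` raises AttributeError (ValueError is attached as __cause__, but only AttributeError is active).
3. Outer `except AttributeError` matches → answer = 8.
4. `except ValueError` is not reached.
Result: 8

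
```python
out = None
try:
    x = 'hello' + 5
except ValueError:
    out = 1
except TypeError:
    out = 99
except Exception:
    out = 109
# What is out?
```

Step-by-step execution trace:
1. `x = 'hello' + 5` raises TypeError.
2. `except ValueError` does not match TypeError; skipped.
3. `except TypeError` matches → out = 99.
4. Remaining except clauses are skipped.
Result: 99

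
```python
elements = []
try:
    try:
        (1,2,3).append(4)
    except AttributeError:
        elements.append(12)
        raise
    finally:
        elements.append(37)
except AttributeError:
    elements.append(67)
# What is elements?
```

Step-by-step execution trace:
1. Inner try: `(1,2,3).append(4)` raises AttributeError.
2. Inner `except AttributeError` matches → `elements.append(12)` → elements = [12].
3. bare `raise` re-raises AttributeError.
4. Inner `finally` runs during unwinding: `elements.append(37)` → elements = [12, 37].
5. Outer `except AttributeError` matches → `elements.append(67)` → elements = [12, 37, 67].
Result: [12, 37, 67]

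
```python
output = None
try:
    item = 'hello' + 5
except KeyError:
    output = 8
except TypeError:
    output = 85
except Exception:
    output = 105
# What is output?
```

Step-by-step execution trace:
1. `item = 'hello' + 5` raises TypeError.
2. `except KeyError` does not match TypeError; skipped.
3. `except TypeError` matches → output = 85.
4. Remaining except clauses are skipped.
Result: 85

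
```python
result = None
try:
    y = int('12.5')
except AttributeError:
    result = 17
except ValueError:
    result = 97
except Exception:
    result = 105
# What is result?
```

Step-by-step execution trace:
1. `y = int('12.5')` raises ValueError.
2. `except AttributeError` does not match ValueError; skipped.
3. `except ValueError` matches → result = 97.
4. Remaining except clauses are skipped.
Result: 97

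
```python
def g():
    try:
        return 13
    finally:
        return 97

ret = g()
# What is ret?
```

Step-by-step execution trace:
1. `g()` enters try: `return 13` sets pending return value 13.
2. Before returning, `finally: return 97` runs and overrides the pending return.
3. g() returns 97 → ret = 97.
Result: 97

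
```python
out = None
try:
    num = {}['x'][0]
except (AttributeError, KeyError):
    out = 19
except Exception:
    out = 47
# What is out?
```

Step-by-step execution trace:
1. `num = {}['x'][0]` raises KeyError.
2. `except (AttributeError, KeyError)` matches (KeyError is in the tuple) → out = 19.
3. `except Exception` is not reached.
Result: 19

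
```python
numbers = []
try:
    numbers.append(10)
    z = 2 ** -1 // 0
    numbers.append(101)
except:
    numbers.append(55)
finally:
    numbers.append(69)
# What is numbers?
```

Step-by-step execution trace:
1. try: `numbers.append(10)` → numbers = [10].
2. `z = 2 ** -1 // 0` raises ZeroDivisionError; `numbers.append(101)` is not reached.
3. bare `except` matches → `numbers.append(55)` → numbers = [10, 55].
4. finally always runs: `numbers.append(69)` → numbers = [10, 55, 69].
Result: [10, 55, 69]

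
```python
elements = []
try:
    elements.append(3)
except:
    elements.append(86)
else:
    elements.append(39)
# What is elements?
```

Step-by-step execution trace:
1. try: `elements.append(3)` → elements = [3]. No exception raised.
2. `except` is skipped.
3. `else` runs (try completed without exception): `elements.append(39)` → elements = [3, 39].
Result: [3, 39]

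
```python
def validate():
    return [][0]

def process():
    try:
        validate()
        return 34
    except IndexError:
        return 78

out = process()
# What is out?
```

Step-by-step execution trace:
1. `process()` calls `validate()`.
2. `validate()` evaluates `[][0]`, which raises IndexError; it propagates to the caller.
3. `return 34` is not reached.
4. `except IndexError` in process matches → returns 78.
5. out = 78.
Result: 78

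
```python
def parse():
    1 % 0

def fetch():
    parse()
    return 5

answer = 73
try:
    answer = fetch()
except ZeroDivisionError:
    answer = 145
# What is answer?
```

Step-by-step execution trace:
1. answer starts at 73.
2. try: `fetch()` calls `parse()`.
3. `parse()` evaluates `1 % 0`, which raises ZeroDivisionError; it propagates through fetch (uncaught).
4. `return 5` in fetch is not reached; the assignment to answer does not complete.
5. `except ZeroDivisionError` matches → answer = 145.
Result: 145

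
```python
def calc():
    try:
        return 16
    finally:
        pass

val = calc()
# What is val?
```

Step-by-step execution trace:
1. `calc()` enters try: `return 16` sets pending return value 16.
2. Before returning, `finally: pass` runs (no effect).
3. calc() returns 16 → val = 16.
Result: 16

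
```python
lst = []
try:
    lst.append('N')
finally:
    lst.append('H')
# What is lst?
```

Step-by-step execution trace:
1. try: `lst.append('N')` → lst = ['N'].
2. The try body completes without raising.
3. finally always runs: `lst.append('H')` → lst = ['N', 'H'].
Result: ['N', 'H']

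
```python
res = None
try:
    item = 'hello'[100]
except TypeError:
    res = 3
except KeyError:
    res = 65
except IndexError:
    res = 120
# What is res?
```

Step-by-step execution trace:
1. `item = 'hello'[100]` raises IndexError.
2. `except TypeError` does not match IndexError; skipped.
3. `except KeyError` does not match IndexError; skipped.
4. `except IndexError` matches → res = 120.
Result: 120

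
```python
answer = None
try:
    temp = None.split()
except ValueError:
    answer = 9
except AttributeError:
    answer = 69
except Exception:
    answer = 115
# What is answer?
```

Step-by-step execution trace:
1. `temp = None.split()` raises AttributeError.
2. `except ValueError` does not match AttributeError; skipped.
3. `except AttributeError` matches → answer = 69.
4. Remaining except clauses are skipped.
Result: 69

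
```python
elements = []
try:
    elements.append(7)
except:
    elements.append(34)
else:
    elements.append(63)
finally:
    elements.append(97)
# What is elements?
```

Step-by-step execution trace:
1. try: `elements.append(7)` → elements = [7]. No exception raised.
2. `except` is skipped.
3. `else` runs: `elements.append(63)` → elements = [7, 63].
4. `finally` always runs: `elements.append(97)` → elements = [7, 63, 97].
Result: [7, 63, 97]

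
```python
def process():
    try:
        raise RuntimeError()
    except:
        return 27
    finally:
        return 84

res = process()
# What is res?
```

Step-by-step execution trace:
1. `process()` enters try: `raise RuntimeError()` raises RuntimeError.
2. bare `except` matches → `return 27` sets pending return value 27.
3. Before returning, `finally: return 84` runs and overrides the pending return.
4. process() returns 84 → res = 84.
Result: 84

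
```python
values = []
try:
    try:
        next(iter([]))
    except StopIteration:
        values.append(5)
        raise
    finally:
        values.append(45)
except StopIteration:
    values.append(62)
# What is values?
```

Step-by-step execution trace:
1. Inner try: `next(iter([]))` raises StopIteration.
2. Inner `except StopIteration` matches → `values.append(5)` → values = [5].
3. bare `raise` re-raises StopIteration.
4. Inner `finally` runs during unwinding: `values.append(45)` → values = [5, 45].
5. Outer `except StopIteration` matches → `values.append(62)` → values = [5, 45, 62].
Result: [5, 45, 62]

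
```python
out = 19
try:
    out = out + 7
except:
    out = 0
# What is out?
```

Step-by-step execution trace:
1. out starts at 19.
2. try: `out = out + 7` → out = 26. No exception raised.
3. `except` is skipped.
Result: 26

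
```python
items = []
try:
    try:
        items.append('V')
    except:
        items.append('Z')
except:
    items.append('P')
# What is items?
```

Step-by-step execution trace:
1. Inner try: `items.append('V')` → items = ['V']. No exception raised.
2. Inner `except` is skipped.
3. Inner try completes normally; outer `except` is skipped.
Result: ['V']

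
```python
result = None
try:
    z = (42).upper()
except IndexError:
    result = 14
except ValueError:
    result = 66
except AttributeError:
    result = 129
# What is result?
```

Step-by-step execution trace:
1. `z = (42).upper()` raises AttributeError.
2. `except IndexError` does not match AttributeError; skipped.
3. `except ValueError` does not match AttributeError; skipped.
4. `except AttributeError` matches → result = 129.
Result: 129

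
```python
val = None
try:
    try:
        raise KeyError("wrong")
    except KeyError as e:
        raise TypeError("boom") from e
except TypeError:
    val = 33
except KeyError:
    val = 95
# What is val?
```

Step-by-step execution trace:
1. Inner try raises KeyError; inner `except KeyError as e` catches it.
2. `raise TypeError(...) from e` raises TypeError (KeyError is attached as __cause__, but only TypeError is active).
3. Outer `except TypeError` matches → val = 33.
4. `except KeyError` is not reached.
Result: 33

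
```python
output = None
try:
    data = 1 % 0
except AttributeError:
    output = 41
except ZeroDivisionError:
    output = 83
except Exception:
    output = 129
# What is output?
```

Step-by-step execution trace:
1. `data = 1 % 0` raises ZeroDivisionError.
2. `except AttributeError` does not match ZeroDivisionError; skipped.
3. `except ZeroDivisionError` matches → output = 83.
4. Remaining except clauses are skipped.
Result: 83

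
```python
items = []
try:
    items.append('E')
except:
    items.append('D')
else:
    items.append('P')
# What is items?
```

Step-by-step execution trace:
1. try: `items.append('E')` → items = ['E']. No exception raised.
2. `except` is skipped.
3. `else` runs (try completed without exception): `items.append('P')` → items = ['E', 'P'].
Result: ['E', 'P']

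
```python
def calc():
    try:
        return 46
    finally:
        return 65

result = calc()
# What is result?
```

Step-by-step execution trace:
1. `calc()` enters try: `return 46` sets pending return value 46.
2. Before returning, `finally: return 65` runs and overrides the pending return.
3. calc() returns 65 → result = 65.
Result: 65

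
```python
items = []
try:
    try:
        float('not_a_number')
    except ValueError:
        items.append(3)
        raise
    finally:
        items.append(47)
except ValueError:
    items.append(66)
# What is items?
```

Step-by-step execution trace:
1. Inner try: `float('not_a_number')` raises ValueError.
2. Inner `except ValueError` matches → `items.append(3)` → items = [3].
3. bare `raise` re-raises ValueError.
4. Inner `finally` runs during unwinding: `items.append(47)` → items = [3, 47].
5. Outer `except ValueError` matches → `items.append(66)` → items = [3, 47, 66].
Result: [3, 47, 66]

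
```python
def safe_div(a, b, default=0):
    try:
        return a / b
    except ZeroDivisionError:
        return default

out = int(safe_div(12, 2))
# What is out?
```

Step-by-step execution trace:
1. `safe_div(12, 2)` enters try: `return 12 / 2` → returns 6.0. No exception raised.
2. `except ZeroDivisionError` is skipped.
3. `int(6.0)` → 6 → out = 6.
Result: 6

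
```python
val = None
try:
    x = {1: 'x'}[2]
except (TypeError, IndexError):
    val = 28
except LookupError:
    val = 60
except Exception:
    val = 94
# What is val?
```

Step-by-step execution trace:
1. `x = {1: 'x'}[2]` raises KeyError.
2. `except (TypeError, IndexError)` does not match KeyError; skipped.
3. `except LookupError` matches (KeyError is a subclass of LookupError) → val = 60.
4. `except Exception` is not reached.
Result: 60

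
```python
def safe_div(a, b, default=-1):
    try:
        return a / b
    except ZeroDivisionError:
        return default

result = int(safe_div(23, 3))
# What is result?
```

Step-by-step execution trace:
1. `safe_div(23, 3)` enters try: `return 23 / 3` → returns 7.666666666666667. No exception raised.
2. `except ZeroDivisionError` is skipped.
3. `int(7.666666666666667)` → 7 → result = 7.
Result: 7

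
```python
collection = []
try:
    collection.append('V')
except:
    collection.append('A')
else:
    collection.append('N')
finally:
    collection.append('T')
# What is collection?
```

Step-by-step execution trace:
1. try: `collection.append('V')` → collection = ['V']. No exception raised.
2. `except` is skipped.
3. `else` runs: `collection.append('N')` → collection = ['V', 'N'].
4. `finally` always runs: `collection.append('T')` → collection = ['V', 'N', 'T'].
Result: ['V', 'N', 'T']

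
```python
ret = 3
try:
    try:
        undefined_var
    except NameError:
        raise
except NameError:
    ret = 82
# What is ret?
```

Step-by-step execution trace:
1. Inner try: `undefined_var` raises NameError.
2. Inner `except NameError` matches; bare `raise` re-raises the same NameError.
3. Outer `except NameError` matches → ret = 82.
Result: 82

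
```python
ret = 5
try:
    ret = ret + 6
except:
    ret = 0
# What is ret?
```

Step-by-step execution trace:
1. ret starts at 5.
2. try: `ret = ret + 6` → ret = 11. No exception raised.
3. `except` is skipped.
Result: 11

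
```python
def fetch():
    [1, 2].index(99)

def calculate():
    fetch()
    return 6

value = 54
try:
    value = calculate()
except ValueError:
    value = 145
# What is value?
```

Step-by-step execution trace:
1. value starts at 54.
2. try: `calculate()` calls `fetch()`.
3. `fetch()` evaluates `[1, 2].index(99)`, which raises ValueError; it propagates through calculate (uncaught).
4. `return 6` in calculate is not reached; the assignment to value does not complete.
5. `except ValueError` matches → value = 145.
Result: 145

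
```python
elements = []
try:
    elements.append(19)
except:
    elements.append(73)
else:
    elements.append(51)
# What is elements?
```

Step-by-step execution trace:
1. try: `elements.append(19)` → elements = [19]. No exception raised.
2. `except` is skipped.
3. `else` runs (try completed without exception): `elements.append(51)` → elements = [19, 51].
Result: [19, 51]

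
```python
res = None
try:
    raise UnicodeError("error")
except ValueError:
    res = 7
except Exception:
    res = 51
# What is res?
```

Step-by-step execution trace:
1. `raise UnicodeError(...)` raises UnicodeError.
2. `except ValueError` matches (UnicodeError is a subclass of ValueError) → res = 7.
3. `except Exception` is not reached.
Result: 7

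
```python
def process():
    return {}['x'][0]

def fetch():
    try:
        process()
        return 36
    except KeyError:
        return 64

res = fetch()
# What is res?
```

Step-by-step execution trace:
1. `fetch()` calls `process()`.
2. `process()` evaluates `{}['x'][0]`, which raises KeyError; it propagates to the caller.
3. `return 36` is not reached.
4. `except KeyError` in fetch matches → returns 64.
5. res = 64.
Result: 64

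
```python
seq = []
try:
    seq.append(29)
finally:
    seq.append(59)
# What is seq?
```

Step-by-step execution trace:
1. try: `seq.append(29)` → seq = [29].
2. The try body completes without raising.
3. finally always runs: `seq.append(59)` → seq = [29, 59].
Result: [29, 59]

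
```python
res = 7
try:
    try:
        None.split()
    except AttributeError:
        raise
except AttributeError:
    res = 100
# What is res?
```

Step-by-step execution trace:
1. Inner try: `None.split()` raises AttributeError.
2. Inner `except AttributeError` matches; bare `raise` re-raises the same AttributeError.
3. Outer `except AttributeError` matches → res = 100.
Result: 100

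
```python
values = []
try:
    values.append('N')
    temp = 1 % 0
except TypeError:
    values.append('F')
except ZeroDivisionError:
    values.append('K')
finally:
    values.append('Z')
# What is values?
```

Step-by-step execution trace:
1. try: `values.append('N')` → values = ['N'].
2. `temp = 1 % 0` raises ZeroDivisionError.
3. `except TypeError` does not match ZeroDivisionError; skipped.
4. `except ZeroDivisionError` matches → `values.append('K')` → values = ['N', 'K'].
5. finally always runs: `values.append('Z')` → values = ['N', 'K', 'Z'].
Result: ['N', 'K', 'Z']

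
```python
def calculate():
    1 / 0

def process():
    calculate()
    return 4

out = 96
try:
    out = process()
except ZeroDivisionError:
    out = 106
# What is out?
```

Step-by-step execution trace:
1. out starts at 96.
2. try: `process()` calls `calculate()`.
3. `calculate()` evaluates `1 / 0`, which raises ZeroDivisionError; it propagates through process (uncaught).
4. `return 4` in process is not reached; the assignment to out does not complete.
5. `except ZeroDivisionError` matches → out = 106.
Result: 106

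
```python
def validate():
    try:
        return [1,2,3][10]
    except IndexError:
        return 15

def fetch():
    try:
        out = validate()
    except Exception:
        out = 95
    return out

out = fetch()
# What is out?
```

Step-by-step execution trace:
1. `fetch()` calls `validate()`.
2. In validate: `[1,2,3][10]` raises IndexError; `except IndexError` catches it → returns 15.
3. In fetch: `out = validate()` → out = 15. No exception reaches fetch.
4. `except Exception` is skipped; fetch returns 15.
5. out = 15.
Result: 15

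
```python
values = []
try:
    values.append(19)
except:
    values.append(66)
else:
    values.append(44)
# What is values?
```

Step-by-step execution trace:
1. try: `values.append(19)` → values = [19]. No exception raised.
2. `except` is skipped.
3. `else` runs (try completed without exception): `values.append(44)` → values = [19, 44].
Result: [19, 44]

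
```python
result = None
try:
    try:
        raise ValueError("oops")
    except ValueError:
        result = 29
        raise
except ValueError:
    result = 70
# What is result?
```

Step-by-step execution trace:
1. Inner try: `raise ValueError("oops")` raises ValueError.
2. Inner `except ValueError` matches → result = 29.
3. bare `raise` re-raises the same ValueError.
4. Outer `except ValueError` matches → result = 70.
Result: 70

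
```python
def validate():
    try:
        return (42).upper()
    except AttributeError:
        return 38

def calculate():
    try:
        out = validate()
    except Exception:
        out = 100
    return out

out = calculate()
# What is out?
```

Step-by-step execution trace:
1. `calculate()` calls `validate()`.
2. In validate: `(42).upper()` raises AttributeError; `except AttributeError` catches it → returns 38.
3. In calculate: `out = validate()` → out = 38. No exception reaches calculate.
4. `except Exception` is skipped; calculate returns 38.
5. out = 38.
Result: 38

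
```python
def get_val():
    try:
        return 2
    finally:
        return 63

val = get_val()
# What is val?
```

Step-by-step execution trace:
1. `get_val()` enters try: `return 2` sets pending return value 2.
2. Before returning, `finally: return 63` runs and overrides the pending return.
3. get_val() returns 63 → val = 63.
Result: 63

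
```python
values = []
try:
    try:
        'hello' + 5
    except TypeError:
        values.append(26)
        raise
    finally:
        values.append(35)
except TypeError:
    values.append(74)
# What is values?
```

Step-by-step execution trace:
1. Inner try: `'hello' + 5` raises TypeError.
2. Inner `except TypeError` matches → `values.append(26)` → values = [26].
3. bare `raise` re-raises TypeError.
4. Inner `finally` runs during unwinding: `values.append(35)` → values = [26, 35].
5. Outer `except TypeError` matches → `values.append(74)` → values = [26, 35, 74].
Result: [26, 35, 74]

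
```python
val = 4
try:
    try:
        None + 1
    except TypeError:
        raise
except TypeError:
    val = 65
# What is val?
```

Step-by-step execution trace:
1. Inner try: `None + 1` raises TypeError.
2. Inner `except TypeError` matches; bare `raise` re-raises the same TypeError.
3. Outer `except TypeError` matches → val = 65.
Result: 65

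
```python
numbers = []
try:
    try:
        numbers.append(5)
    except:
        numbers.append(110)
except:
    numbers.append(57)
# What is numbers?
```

Step-by-step execution trace:
1. Inner try: `numbers.append(5)` → numbers = [5]. No exception raised.
2. Inner `except` is skipped.
3. Inner try completes normally; outer `except` is skipped.
Result: [5]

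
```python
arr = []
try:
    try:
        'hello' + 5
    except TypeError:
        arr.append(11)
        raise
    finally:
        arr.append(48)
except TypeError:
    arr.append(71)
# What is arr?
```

Step-by-step execution trace:
1. Inner try: `'hello' + 5` raises TypeError.
2. Inner `except TypeError` matches → `arr.append(11)` → arr = [11].
3. bare `raise` re-raises TypeError.
4. Inner `finally` runs during unwinding: `arr.append(48)` → arr = [11, 48].
5. Outer `except TypeError` matches → `arr.append(71)` → arr = [11, 48, 71].
Result: [11, 48, 71]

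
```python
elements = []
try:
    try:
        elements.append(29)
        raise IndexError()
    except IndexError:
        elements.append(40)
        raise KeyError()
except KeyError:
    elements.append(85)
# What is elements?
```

Step-by-step execution trace:
1. Inner try: `elements.append(29)` → elements = [29].
2. `raise IndexError()` raises IndexError.
3. Inner `except IndexError` matches → `elements.append(40)` → elements = [29, 40].
4. `raise KeyError()` raises KeyError; propagates to outer try.
5. Outer `except KeyError` matches → `elements.append(85)` → elements = [29, 40, 85].
Result: [29, 40, 85]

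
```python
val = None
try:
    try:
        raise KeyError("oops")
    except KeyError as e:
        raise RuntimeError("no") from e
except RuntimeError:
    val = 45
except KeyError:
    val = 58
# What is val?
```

Step-by-step execution trace:
1. Inner try raises KeyError; inner `except KeyError as e` catches it.
2. `raise RuntimeError(...) from e` raises RuntimeError (KeyError is attached as __cause__, but only RuntimeError is active).
3. Outer `except RuntimeError` matches → val = 45.
4. `except KeyError` is not reached.
Result: 45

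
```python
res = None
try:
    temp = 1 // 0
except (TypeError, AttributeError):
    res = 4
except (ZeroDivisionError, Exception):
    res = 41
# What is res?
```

Step-by-step execution trace:
1. `temp = 1 // 0` raises ZeroDivisionError.
2. `except (TypeError, AttributeError)` does not match ZeroDivisionError; skipped.
3. `except (ZeroDivisionError, Exception)` matches (ZeroDivisionError is in the tuple) → res = 41.
Result: 41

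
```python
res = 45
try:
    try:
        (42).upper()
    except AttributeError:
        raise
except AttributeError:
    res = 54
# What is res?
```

Step-by-step execution trace:
1. Inner try: `(42).upper()` raises AttributeError.
2. Inner `except AttributeError` matches; bare `raise` re-raises the same AttributeError.
3. Outer `except AttributeError` matches → res = 54.
Result: 54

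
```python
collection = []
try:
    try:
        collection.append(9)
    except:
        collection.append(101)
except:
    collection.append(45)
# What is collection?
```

Step-by-step execution trace:
1. Inner try: `collection.append(9)` → collection = [9]. No exception raised.
2. Inner `except` is skipped.
3. Inner try completes normally; outer `except` is skipped.
Result: [9]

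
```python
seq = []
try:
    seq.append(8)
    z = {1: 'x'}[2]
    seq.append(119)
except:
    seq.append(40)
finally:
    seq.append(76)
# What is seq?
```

Step-by-step execution trace:
1. try: `seq.append(8)` → seq = [8].
2. `z = {1: 'x'}[2]` raises KeyError; `seq.append(119)` is not reached.
3. bare `except` matches → `seq.append(40)` → seq = [8, 40].
4. finally always runs: `seq.append(76)` → seq = [8, 40, 76].
Result: [8, 40, 76]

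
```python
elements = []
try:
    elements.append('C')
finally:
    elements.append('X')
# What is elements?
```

Step-by-step execution trace:
1. try: `elements.append('C')` → elements = ['C'].
2. The try body completes without raising.
3. finally always runs: `elements.append('X')` → elements = ['C', 'X'].
Result: ['C', 'X']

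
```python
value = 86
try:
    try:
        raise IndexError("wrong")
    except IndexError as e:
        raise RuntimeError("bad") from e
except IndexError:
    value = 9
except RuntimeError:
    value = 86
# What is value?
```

Step-by-step execution trace:
1. Inner try raises IndexError; inner `except IndexError as e` catches it.
2. `raise RuntimeError(...) from e` raises RuntimeError (IndexError is attached as __cause__, but only RuntimeError is active).
3. Outer `except IndexError` does not match RuntimeError; skipped.
4. Outer `except RuntimeError` matches → value = 86.
Result: 86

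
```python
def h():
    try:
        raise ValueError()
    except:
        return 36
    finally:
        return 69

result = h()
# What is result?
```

Step-by-step execution trace:
1. `h()` enters try: `raise ValueError()` raises ValueError.
2. bare `except` matches → `return 36` sets pending return value 36.
3. Before returning, `finally: return 69` runs and overrides the pending return.
4. h() returns 69 → result = 69.
Result: 69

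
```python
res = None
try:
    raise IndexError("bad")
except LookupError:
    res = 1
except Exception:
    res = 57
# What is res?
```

Step-by-step execution trace:
1. `raise IndexError(...)` raises IndexError.
2. `except LookupError` matches (IndexError is a subclass of LookupError) → res = 1.
3. `except Exception` is not reached.
Result: 1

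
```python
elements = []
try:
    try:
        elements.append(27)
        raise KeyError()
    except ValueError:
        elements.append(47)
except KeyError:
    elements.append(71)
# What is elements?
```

Step-by-step execution trace:
1. Inner try: `elements.append(27)` → elements = [27].
2. `raise KeyError()` raises KeyError.
3. Inner `except ValueError` does not match KeyError; exception propagates to outer try.
4. Outer `except KeyError` matches → `elements.append(71)` → elements = [27, 71].
Result: [27, 71]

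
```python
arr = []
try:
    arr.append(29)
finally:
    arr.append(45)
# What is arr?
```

Step-by-step execution trace:
1. try: `arr.append(29)` → arr = [29].
2. The try body completes without raising.
3. finally always runs: `arr.append(45)` → arr = [29, 45].
Result: [29, 45]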